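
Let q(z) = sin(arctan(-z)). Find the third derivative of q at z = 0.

3

Compose series: expand the inner function first, then feed it into the outer expansion.
From the series, [z^3] q = 1/2; multiply by 3! = 6 to get 3.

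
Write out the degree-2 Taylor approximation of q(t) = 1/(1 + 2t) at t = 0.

4*t^2 - 2*t + 1

Apply the Taylor formula c_k = f^(k)(a)/k!.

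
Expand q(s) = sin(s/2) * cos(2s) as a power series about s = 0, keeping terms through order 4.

-49*s^3/48 + s/2

Multiply the two series term by term and collect like powers.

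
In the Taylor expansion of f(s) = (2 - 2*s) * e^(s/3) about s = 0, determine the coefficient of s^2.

-5/9

Shift and add copies of the series according to the polynomial's terms.
f(0) = 2
f′(0) = -4/3
f′′(0) = -10/9
So c_2 = f′′(0)/2! = -5/9.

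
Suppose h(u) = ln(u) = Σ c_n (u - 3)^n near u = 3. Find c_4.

-1/324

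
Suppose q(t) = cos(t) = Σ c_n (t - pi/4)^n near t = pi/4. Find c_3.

sqrt(2)/12

[(t - pi/4)^0] = sqrt(2)/2;  [(t - pi/4)^1] = -sqrt(2)/2;  [(t - pi/4)^2] = -sqrt(2)/4;  [(t - pi/4)^3] = sqrt(2)/12.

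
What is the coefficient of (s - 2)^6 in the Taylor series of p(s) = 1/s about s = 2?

1/128

Differentiate repeatedly and evaluate at the center.
p(2) = 1/2
p′(2) = -1/4
p′′(2) = 1/4
p′′′(2) = -3/8
p^(4)(2) = 3/4
p^(5)(2) = -15/8
p^(6)(2) = 45/8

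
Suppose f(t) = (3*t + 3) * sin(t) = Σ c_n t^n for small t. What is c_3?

-1/2

Multiply each power in the prefactor through the base expansion.
f(0) = 0
f′(0) = 3
f′′(0) = 6
f′′′(0) = -3
So c_3 = f′′′(0)/3! = -1/2.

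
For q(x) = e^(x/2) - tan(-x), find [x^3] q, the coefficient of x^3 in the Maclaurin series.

Combine the two series term by term.
q(0) = 1
q′(0) = 3/2
q′′(0) = 1/4
q′′′(0) = 17/8

17/48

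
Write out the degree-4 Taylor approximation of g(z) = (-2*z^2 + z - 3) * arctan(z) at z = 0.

-z^4/3 - z^3 + z^2 - 3*z

Multiply each power in the prefactor through the base expansion.
[z^0] = 0;  [z^1] = -3;  [z^2] = 1;  [z^3] = -1;  [z^4] = -1/3.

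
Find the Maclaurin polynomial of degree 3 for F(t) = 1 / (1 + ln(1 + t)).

Write 1/(1+u) = 1 - u + u^2 - u^3 + ... and substitute the series for u.
[t^0] = 1;  [t^1] = -1;  [t^2] = 3/2;  [t^3] = -7/3.

-7*t^3/3 + 3*t^2/2 - t + 1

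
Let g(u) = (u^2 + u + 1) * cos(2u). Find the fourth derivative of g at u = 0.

-32

Shift and add copies of the series according to the polynomial's terms.
The coefficient of u^4 in the expansion is -4/3, so g^(4)(0) = 4! * (-4/3) = -32.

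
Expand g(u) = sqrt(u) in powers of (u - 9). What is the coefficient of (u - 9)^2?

-1/216

Compute the successive derivatives at the expansion point and divide by k!.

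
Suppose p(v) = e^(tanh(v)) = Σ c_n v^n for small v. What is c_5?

-1/40

Compose series: expand the inner function first, then feed it into the outer expansion.
[v^0] = 1;  [v^1] = 1;  [v^2] = 1/2;  [v^3] = -1/6;  [v^4] = -7/24;  [v^5] = -1/40.
So c_5 = p^(5)(0)/5! = -1/40.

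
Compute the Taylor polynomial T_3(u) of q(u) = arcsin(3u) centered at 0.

9*u^3/2 + 3*u

[u^0] = 0;  [u^1] = 3;  [u^2] = 0;  [u^3] = 9/2.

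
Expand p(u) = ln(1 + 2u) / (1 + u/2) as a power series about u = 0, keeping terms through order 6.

Write out both Maclaurin series and multiply, keeping only the needed powers.

-1231*u^6/80 + 1133*u^5/120 - 73*u^4/12 + 25*u^3/6 - 3*u^2 + 2*u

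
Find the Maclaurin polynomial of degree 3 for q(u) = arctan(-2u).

8*u^3/3 - 2*u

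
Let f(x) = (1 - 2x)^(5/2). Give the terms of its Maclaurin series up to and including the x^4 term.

f(0) = 1
f′(0) = -5
f′′(0) = 15
f′′′(0) = -15
f^(4)(0) = -15

-5*x^4/8 - 5*x^3/2 + 15*x^2/2 - 5*x + 1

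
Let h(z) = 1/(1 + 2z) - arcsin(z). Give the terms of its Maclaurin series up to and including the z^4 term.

16*z^4 - 49*z^3/6 + 4*z^2 - 3*z + 1

Add the two expansions coefficient-wise.
h(0) = 1
h′(0) = -3
h′′(0) = 8
h′′′(0) = -49
h^(4)(0) = 384
The Taylor polynomial is Σ h^(k)(0)/k! · z^k.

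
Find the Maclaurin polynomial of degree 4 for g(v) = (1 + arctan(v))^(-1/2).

3*v^4/128 - 7*v^3/48 + 3*v^2/8 - v/2 + 1

Substitute the inner expansion into the outer series and collect powers.
[v^0] = 1;  [v^1] = -1/2;  [v^2] = 3/8;  [v^3] = -7/48;  [v^4] = 3/128.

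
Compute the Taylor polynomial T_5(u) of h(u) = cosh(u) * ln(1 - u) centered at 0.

-49*u^5/120 - u^4/2 - 5*u^3/6 - u^2/2 - u

Write out both Maclaurin series and multiply, keeping only the needed powers.
h(0) = 0
h′(0) = -1
h′′(0) = -1
h′′′(0) = -5
h^(4)(0) = -12
h^(5)(0) = -49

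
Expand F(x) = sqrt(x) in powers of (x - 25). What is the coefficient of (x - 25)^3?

Use the known series and substitute for the argument.

1/50000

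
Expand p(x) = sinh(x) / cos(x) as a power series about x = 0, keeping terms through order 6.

3*x^5/10 + 2*x^3/3 + x

Invert the denominator's series and multiply.
p(0) = 0
p′(0) = 1
p′′(0) = 0
p′′′(0) = 4
p^(4)(0) = 0
p^(5)(0) = 36
p^(6)(0) = 0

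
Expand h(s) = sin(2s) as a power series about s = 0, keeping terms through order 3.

Use the known series and substitute for the argument.
h(0) = 0
h′(0) = 2
h′′(0) = 0
h′′′(0) = -8

-4*s^3/3 + 2*s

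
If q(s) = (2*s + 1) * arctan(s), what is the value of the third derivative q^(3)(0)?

-2

Distribute the polynomial across the series and collect like powers.
From the series, [s^3] q = -1/3; multiply by 3! = 6 to get -2.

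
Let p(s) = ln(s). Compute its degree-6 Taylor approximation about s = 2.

[(s - 2)^0] = ln(2);  [(s - 2)^1] = 1/2;  [(s - 2)^2] = -1/8;  [(s - 2)^3] = 1/24;  [(s - 2)^4] = -1/64;  [(s - 2)^5] = 1/160;  [(s - 2)^6] = -1/384.

-(s - 2)^6/384 + (s - 2)^5/160 - (s - 2)^4/64 + (s - 2)^3/24 - (s - 2)^2/8 + (s - 2)/2 + ln(2)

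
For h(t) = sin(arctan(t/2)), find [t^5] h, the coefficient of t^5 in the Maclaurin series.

Compose series: expand the inner function first, then feed it into the outer expansion.
[t^0] = 0;  [t^1] = 1/2;  [t^2] = 0;  [t^3] = -1/16;  [t^4] = 0;  [t^5] = 3/256.
So c_5 = h^(5)(0)/5! = 3/256.

3/256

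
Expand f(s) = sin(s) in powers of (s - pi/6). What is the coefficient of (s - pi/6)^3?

f(pi/6) = 1/2
f′(pi/6) = sqrt(3)/2
f′′(pi/6) = -1/2
f′′′(pi/6) = -sqrt(3)/2

-sqrt(3)/12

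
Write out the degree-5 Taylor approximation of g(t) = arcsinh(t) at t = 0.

Compute the successive derivatives at the expansion point and divide by k!.
g(0) = 0
g′(0) = 1
g′′(0) = 0
g′′′(0) = -1
g^(4)(0) = 0
g^(5)(0) = 9
Dividing each by k! gives the coefficients c_0, ..., c_5.

3*t^5/40 - t^3/6 + t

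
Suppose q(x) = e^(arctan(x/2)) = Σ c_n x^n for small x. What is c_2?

1/8

Let u equal the inner series; expand the outer function in u and truncate.
q(0) = 1
q′(0) = 1/2
q′′(0) = 1/4
Then c_k = q^(k)(0)/k! gives each Taylor coefficient.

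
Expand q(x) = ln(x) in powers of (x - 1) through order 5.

(x - 1)^5/5 - (x - 1)^4/4 + (x - 1)^3/3 - (x - 1)^2/2 + (x - 1)

Differentiate repeatedly and evaluate at the center.
q(1) = 0
q′(1) = 1
q′′(1) = -1
q′′′(1) = 2
q^(4)(1) = -6
q^(5)(1) = 24
Dividing each by k! gives the coefficients c_0, ..., c_5.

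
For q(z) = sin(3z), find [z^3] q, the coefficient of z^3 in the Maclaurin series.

-9/2

q(0) = 0
q′(0) = 3
q′′(0) = 0
q′′′(0) = -27
So c_3 = q′′′(0)/3! = -9/2.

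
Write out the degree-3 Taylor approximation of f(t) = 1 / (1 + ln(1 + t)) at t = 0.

-7*t^3/3 + 3*t^2/2 - t + 1

Expand as Σ (-1)^k u^k with u equal to the inner function's series.
[t^0] = 1;  [t^1] = -1;  [t^2] = 3/2;  [t^3] = -7/3.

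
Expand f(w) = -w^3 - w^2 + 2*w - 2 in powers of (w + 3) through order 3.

Compute the successive derivatives at the expansion point and divide by k!.
f(-3) = 10
f′(-3) = -19
f′′(-3) = 16
f′′′(-3) = -6
Then c_k = f^(k)(-3)/k! gives each Taylor coefficient.

-(w + 3)^3 + 8*(w + 3)^2 - 19*(w + 3) + 10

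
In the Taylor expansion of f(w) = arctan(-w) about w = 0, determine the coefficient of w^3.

[w^0] = 0;  [w^1] = -1;  [w^2] = 0;  [w^3] = 1/3.
So c_3 = f′′′(0)/3! = 1/3.

1/3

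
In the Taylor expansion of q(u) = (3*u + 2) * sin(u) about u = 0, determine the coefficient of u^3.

Shift and add copies of the series according to the polynomial's terms.
q(0) = 0
q′(0) = 2
q′′(0) = 6
q′′′(0) = -2
Then c_k = q^(k)(0)/k! gives each Taylor coefficient.

-1/3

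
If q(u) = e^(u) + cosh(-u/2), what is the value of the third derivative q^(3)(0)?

1

Add the two expansions coefficient-wise.
From the series, [u^3] q = 1/6; multiply by 3! = 6 to get 1.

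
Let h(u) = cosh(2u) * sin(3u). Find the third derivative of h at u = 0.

Write out both Maclaurin series and multiply, keeping only the needed powers.
The coefficient of u^3 in the expansion is 3/2, so h′′′(0) = 3! * (3/2) = 9.

9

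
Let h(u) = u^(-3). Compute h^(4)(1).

360

Compute the successive derivatives at the expansion point and divide by k!.
From the series, [(u - 1)^4] h = 15; multiply by 4! = 24 to get 360.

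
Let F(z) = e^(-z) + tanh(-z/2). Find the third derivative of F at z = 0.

Add the two expansions coefficient-wise.
The coefficient of z^3 in the expansion is -1/8, so F′′′(0) = 3! * (-1/8) = -3/4.

-3/4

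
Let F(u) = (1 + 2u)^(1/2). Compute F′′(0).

From the series, [u^2] F = -1/2; multiply by 2! = 2 to get -1.

-1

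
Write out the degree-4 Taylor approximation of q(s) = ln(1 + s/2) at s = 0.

-s^4/64 + s^3/24 - s^2/8 + s/2

Use the known series and substitute for the argument.
[s^0] = 0;  [s^1] = 1/2;  [s^2] = -1/8;  [s^3] = 1/24;  [s^4] = -1/64.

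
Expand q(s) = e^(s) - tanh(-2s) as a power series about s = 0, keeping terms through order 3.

-5*s^3/2 + s^2/2 + 3*s + 1

Expand each term separately and add.
q(0) = 1
q′(0) = 3
q′′(0) = 1
q′′′(0) = -15
The Taylor polynomial is Σ q^(k)(0)/k! · s^k.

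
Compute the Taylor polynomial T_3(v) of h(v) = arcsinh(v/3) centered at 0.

Use the known series and substitute for the argument.
h(0) = 0
h′(0) = 1/3
h′′(0) = 0
h′′′(0) = -1/27

-v^3/162 + v/3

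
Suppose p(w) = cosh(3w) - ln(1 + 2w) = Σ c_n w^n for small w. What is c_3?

-8/3

Add the two expansions coefficient-wise.
[w^0] = 1;  [w^1] = -2;  [w^2] = 13/2;  [w^3] = -8/3.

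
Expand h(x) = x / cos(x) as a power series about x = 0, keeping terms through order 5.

Divide the numerator series by the denominator series (power-series long division).
h(0) = 0
h′(0) = 1
h′′(0) = 0
h′′′(0) = 3
h^(4)(0) = 0
h^(5)(0) = 25
Dividing each by k! gives the coefficients c_0, ..., c_5.

5*x^5/24 + x^3/2 + x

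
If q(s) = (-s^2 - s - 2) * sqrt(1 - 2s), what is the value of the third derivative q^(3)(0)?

Shift and add copies of the series according to the polynomial's terms.
From the series, [s^3] q = 5/2; multiply by 3! = 6 to get 15.

15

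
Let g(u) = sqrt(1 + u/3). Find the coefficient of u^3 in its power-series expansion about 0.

1/432

g(0) = 1
g′(0) = 1/6
g′′(0) = -1/36
g′′′(0) = 1/72
So c_3 = g′′′(0)/3! = 1/432.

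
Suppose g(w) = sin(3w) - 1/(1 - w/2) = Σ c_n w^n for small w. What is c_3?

-37/8

Combine the two series term by term.
g(0) = -1
g′(0) = 5/2
g′′(0) = -1/2
g′′′(0) = -111/4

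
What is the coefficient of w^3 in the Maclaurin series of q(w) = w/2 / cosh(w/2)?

Write the quotient as an unknown series and match coefficients against numerator = denominator · series.
q(0) = 0
q′(0) = 1/2
q′′(0) = 0
q′′′(0) = -3/8
So c_3 = q′′′(0)/3! = -1/16.

-1/16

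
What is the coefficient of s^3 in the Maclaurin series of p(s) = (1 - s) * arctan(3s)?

-9

Shift and add copies of the series according to the polynomial's terms.
p(0) = 0
p′(0) = 3
p′′(0) = -6
p′′′(0) = -54
So c_3 = p′′′(0)/3! = -9.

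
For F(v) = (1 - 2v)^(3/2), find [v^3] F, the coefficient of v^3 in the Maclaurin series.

1/2

F(0) = 1
F′(0) = -3
F′′(0) = 3
F′′′(0) = 3
So c_3 = F′′′(0)/3! = 1/2.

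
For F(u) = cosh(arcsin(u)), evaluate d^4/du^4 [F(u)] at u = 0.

Plug the Maclaurin series of the inner function into that of the outer and collect terms.
The coefficient of u^4 in the expansion is 5/24, so F^(4)(0) = 4! * (5/24) = 5.

5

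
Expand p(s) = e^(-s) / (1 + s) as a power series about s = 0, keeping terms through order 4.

Multiply the two series term by term and collect like powers.
p(0) = 1
p′(0) = -2
p′′(0) = 5
p′′′(0) = -16
p^(4)(0) = 65

65*s^4/24 - 8*s^3/3 + 5*s^2/2 - 2*s + 1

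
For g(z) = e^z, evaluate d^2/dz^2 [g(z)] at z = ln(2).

The coefficient of (z - ln(2))^2 in the expansion is 1, so g′′(ln(2)) = 2! * (1) = 2.

2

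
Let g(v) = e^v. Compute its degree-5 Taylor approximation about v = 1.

[(v - 1)^0] = e;  [(v - 1)^1] = e;  [(v - 1)^2] = e/2;  [(v - 1)^3] = e/6;  [(v - 1)^4] = e/24;  [(v - 1)^5] = e/120.

e*(v - 1)^5/120 + e*(v - 1)^4/24 + e*(v - 1)^3/6 + e*(v - 1)^2/2 + e*(v - 1) + e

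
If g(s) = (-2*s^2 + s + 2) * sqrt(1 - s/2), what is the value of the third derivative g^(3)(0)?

Multiply each power in the prefactor through the base expansion.
From the series, [s^3] g = 29/64; multiply by 3! = 6 to get 87/32.

87/32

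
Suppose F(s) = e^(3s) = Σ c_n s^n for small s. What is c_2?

Use the known series and substitute for the argument.
[s^0] = 1;  [s^1] = 3;  [s^2] = 9/2.
So c_2 = F′′(0)/2! = 9/2.

9/2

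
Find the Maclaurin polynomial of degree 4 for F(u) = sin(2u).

Use the known series and substitute for the argument.
[u^0] = 0;  [u^1] = 2;  [u^2] = 0;  [u^3] = -4/3;  [u^4] = 0.

-4*u^3/3 + 2*u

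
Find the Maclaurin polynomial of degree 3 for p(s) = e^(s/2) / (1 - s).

Expand each factor separately, then convolve coefficients.
p(0) = 1
p′(0) = 3/2
p′′(0) = 13/4
p′′′(0) = 79/8
Dividing each by k! gives the coefficients c_0, ..., c_3.

79*s^3/48 + 13*s^2/8 + 3*s/2 + 1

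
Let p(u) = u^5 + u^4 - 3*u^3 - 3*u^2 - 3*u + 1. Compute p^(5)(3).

120

From the series, [(u - 3)^5] p = 1; multiply by 5! = 120 to get 120.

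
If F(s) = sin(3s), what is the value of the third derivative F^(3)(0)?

Use the known series and substitute for the argument.
From the series, [s^3] F = -9/2; multiply by 3! = 6 to get -27.

-27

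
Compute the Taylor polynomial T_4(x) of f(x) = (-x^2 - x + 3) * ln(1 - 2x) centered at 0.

Distribute the polynomial across the series and collect like powers.
f(0) = 0
f′(0) = -6
f′′(0) = -8
f′′′(0) = -24
f^(4)(0) = -176
Dividing each by k! gives the coefficients c_0, ..., c_4.

-22*x^4/3 - 4*x^3 - 4*x^2 - 6*x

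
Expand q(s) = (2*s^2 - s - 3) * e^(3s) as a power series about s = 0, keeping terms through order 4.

-45*s^4/8 - 12*s^3 - 29*s^2/2 - 10*s - 3

Multiply each power in the prefactor through the base expansion.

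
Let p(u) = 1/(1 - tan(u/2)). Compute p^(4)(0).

5/2

Substitute the inner expansion into the outer series and collect powers.
The coefficient of u^4 in the expansion is 5/48, so p^(4)(0) = 4! * (5/48) = 5/2.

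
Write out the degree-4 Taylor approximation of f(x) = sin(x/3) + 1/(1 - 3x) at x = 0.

Add the two expansions coefficient-wise.
f(0) = 1
f′(0) = 10/3
f′′(0) = 18
f′′′(0) = 4373/27
f^(4)(0) = 1944
Dividing each by k! gives the coefficients c_0, ..., c_4.

81*x^4 + 4373*x^3/162 + 9*x^2 + 10*x/3 + 1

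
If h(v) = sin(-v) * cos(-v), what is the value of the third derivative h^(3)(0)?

Multiply the two series term by term and collect like powers.
The coefficient of v^3 in the expansion is 2/3, so h′′′(0) = 3! * (2/3) = 4.

4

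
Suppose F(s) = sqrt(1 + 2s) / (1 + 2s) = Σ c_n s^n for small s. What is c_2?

Expand each factor separately, then convolve coefficients.
F(0) = 1
F′(0) = -1
F′′(0) = 3
Then c_k = F^(k)(0)/k! gives each Taylor coefficient.

3/2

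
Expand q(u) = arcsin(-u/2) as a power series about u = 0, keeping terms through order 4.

-u^3/48 - u/2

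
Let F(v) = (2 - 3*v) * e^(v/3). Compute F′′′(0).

-25/27

Shift and add copies of the series according to the polynomial's terms.
From the series, [v^3] F = -25/162; multiply by 3! = 6 to get -25/27.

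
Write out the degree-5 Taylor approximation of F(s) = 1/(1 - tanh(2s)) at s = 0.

Plug the Maclaurin series of the inner function into that of the outer and collect terms.
F(0) = 1
F′(0) = 2
F′′(0) = 8
F′′′(0) = 32
F^(4)(0) = 128
F^(5)(0) = 512

64*s^5/15 + 16*s^4/3 + 16*s^3/3 + 4*s^2 + 2*s + 1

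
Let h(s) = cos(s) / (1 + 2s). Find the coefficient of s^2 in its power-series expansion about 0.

Write out both Maclaurin series and multiply, keeping only the needed powers.
h(0) = 1
h′(0) = -2
h′′(0) = 7
So c_2 = h′′(0)/2! = 7/2.

7/2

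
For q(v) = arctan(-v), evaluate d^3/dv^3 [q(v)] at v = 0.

Apply the Taylor formula c_k = f^(k)(a)/k!.
The coefficient of v^3 in the expansion is 1/3, so q′′′(0) = 3! * (1/3) = 2.

2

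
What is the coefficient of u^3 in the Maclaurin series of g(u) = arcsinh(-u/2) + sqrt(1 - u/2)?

5/384

Combine the two series term by term.
[u^0] = 1;  [u^1] = -3/4;  [u^2] = -1/32;  [u^3] = 5/384.
So c_3 = g′′′(0)/3! = 5/384.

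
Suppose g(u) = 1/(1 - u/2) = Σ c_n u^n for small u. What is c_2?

g(0) = 1
g′(0) = 1/2
g′′(0) = 1/2
So c_2 = g′′(0)/2! = 1/4.

1/4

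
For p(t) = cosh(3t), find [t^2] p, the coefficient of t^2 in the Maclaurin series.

9/2

Apply the Taylor formula c_k = f^(k)(a)/k!.
[t^0] = 1;  [t^1] = 0;  [t^2] = 9/2.
So c_2 = p′′(0)/2! = 9/2.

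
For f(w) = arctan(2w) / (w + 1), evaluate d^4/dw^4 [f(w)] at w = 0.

Multiply the numerator's expansion by the denominator's geometric series.
From the series, [w^4] f = 2/3; multiply by 4! = 24 to get 16.

16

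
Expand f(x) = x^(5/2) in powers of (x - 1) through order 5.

f(1) = 1
f′(1) = 5/2
f′′(1) = 15/4
f′′′(1) = 15/8
f^(4)(1) = -15/16
f^(5)(1) = 45/32
Then c_k = f^(k)(1)/k! gives each Taylor coefficient.

3*(x - 1)^5/256 - 5*(x - 1)^4/128 + 5*(x - 1)^3/16 + 15*(x - 1)^2/8 + 5*(x - 1)/2 + 1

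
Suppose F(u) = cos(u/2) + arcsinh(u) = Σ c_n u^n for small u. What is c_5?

3/40

Expand each term separately and add.
F(0) = 1
F′(0) = 1
F′′(0) = -1/4
F′′′(0) = -1
F^(4)(0) = 1/16
F^(5)(0) = 9
So c_5 = F^(5)(0)/5! = 3/40.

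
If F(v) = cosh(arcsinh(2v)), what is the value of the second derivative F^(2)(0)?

4

Let u equal the inner series; expand the outer function in u and truncate.
The coefficient of v^2 in the expansion is 2, so F′′(0) = 2! * (2) = 4.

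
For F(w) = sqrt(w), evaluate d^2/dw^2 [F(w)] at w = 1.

The coefficient of (w - 1)^2 in the expansion is -1/8, so F′′(1) = 2! * (-1/8) = -1/4.

-1/4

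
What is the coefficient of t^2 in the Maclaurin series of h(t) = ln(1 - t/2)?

-1/8

[t^0] = 0;  [t^1] = -1/2;  [t^2] = -1/8.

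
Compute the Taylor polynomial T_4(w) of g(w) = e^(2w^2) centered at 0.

g(0) = 1
g′(0) = 0
g′′(0) = 4
g′′′(0) = 0
g^(4)(0) = 48

2*w^4 + 2*w^2 + 1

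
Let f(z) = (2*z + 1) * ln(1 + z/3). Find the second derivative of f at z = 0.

Multiply each power in the prefactor through the base expansion.
From the series, [z^2] f = 11/18; multiply by 2! = 2 to get 11/9.

11/9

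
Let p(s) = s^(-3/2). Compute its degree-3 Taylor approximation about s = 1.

-35*(s - 1)^3/16 + 15*(s - 1)^2/8 - 3*(s - 1)/2 + 1

[(s - 1)^0] = 1;  [(s - 1)^1] = -3/2;  [(s - 1)^2] = 15/8;  [(s - 1)^3] = -35/16.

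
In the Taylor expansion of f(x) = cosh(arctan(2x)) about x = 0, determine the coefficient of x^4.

Compose series: expand the inner function first, then feed it into the outer expansion.
[x^0] = 1;  [x^1] = 0;  [x^2] = 2;  [x^3] = 0;  [x^4] = -14/3.

-14/3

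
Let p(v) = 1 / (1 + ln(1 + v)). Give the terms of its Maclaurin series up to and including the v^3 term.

-7*v^3/3 + 3*v^2/2 - v + 1

Expand as Σ (-1)^k u^k with u equal to the inner function's series.
p(0) = 1
p′(0) = -1
p′′(0) = 3
p′′′(0) = -14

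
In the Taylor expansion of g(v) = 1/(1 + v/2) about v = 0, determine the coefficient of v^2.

1/4

g(0) = 1
g′(0) = -1/2
g′′(0) = 1/2
The Taylor polynomial is Σ g^(k)(0)/k! · v^k.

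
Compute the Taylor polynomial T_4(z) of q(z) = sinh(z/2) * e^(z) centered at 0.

5*z^4/48 + 13*z^3/48 + z^2/2 + z/2

Multiply the two series term by term and collect like powers.
q(0) = 0
q′(0) = 1/2
q′′(0) = 1
q′′′(0) = 13/8
q^(4)(0) = 5/2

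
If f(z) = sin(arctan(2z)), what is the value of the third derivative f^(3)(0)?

Substitute the inner expansion into the outer series and collect powers.
The coefficient of z^3 in the expansion is -4, so f′′′(0) = 3! * (-4) = -24.

-24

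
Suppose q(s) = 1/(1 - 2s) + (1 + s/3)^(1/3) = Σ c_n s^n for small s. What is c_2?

Expand each term separately and add.
So c_2 = q′′(0)/2! = 323/81.

323/81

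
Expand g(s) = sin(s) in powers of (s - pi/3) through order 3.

-(s - pi/3)^3/12 - sqrt(3)*(s - pi/3)^2/4 + (s - pi/3)/2 + sqrt(3)/2

Apply the Taylor formula c_k = f^(k)(a)/k!.
[(s - pi/3)^0] = sqrt(3)/2;  [(s - pi/3)^1] = 1/2;  [(s - pi/3)^2] = -sqrt(3)/4;  [(s - pi/3)^3] = -1/12.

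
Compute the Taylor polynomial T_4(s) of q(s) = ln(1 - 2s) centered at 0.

-4*s^4 - 8*s^3/3 - 2*s^2 - 2*s

Compute the successive derivatives at the expansion point and divide by k!.
q(0) = 0
q′(0) = -2
q′′(0) = -4
q′′′(0) = -16
q^(4)(0) = -96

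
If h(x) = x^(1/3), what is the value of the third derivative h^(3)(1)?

10/27

Use the known series and substitute for the argument.
From the series, [(x - 1)^3] h = 5/81; multiply by 3! = 6 to get 10/27.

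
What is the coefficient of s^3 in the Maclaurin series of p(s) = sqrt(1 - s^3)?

c_3 = p′′′(0)/3! = -1/2.

-1/2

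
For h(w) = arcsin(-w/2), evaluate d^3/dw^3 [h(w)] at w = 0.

-1/8

The coefficient of w^3 in the expansion is -1/48, so h′′′(0) = 3! * (-1/48) = -1/8.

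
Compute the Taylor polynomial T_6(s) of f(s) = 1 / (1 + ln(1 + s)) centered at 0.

3289*s^6/360 - 347*s^5/60 + 11*s^4/3 - 7*s^3/3 + 3*s^2/2 - s + 1

Write 1/(1+u) = 1 - u + u^2 - u^3 + ... and substitute the series for u.
f(0) = 1
f′(0) = -1
f′′(0) = 3
f′′′(0) = -14
f^(4)(0) = 88
f^(5)(0) = -694
f^(6)(0) = 6578
The Taylor polynomial is Σ f^(k)(0)/k! · s^k.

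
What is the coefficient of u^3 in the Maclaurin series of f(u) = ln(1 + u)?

c_3 = f′′′(0)/3! = 1/3.

1/3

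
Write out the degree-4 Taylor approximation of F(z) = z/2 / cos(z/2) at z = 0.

z^3/16 + z/2

Write the quotient as an unknown series and match coefficients against numerator = denominator · series.
F(0) = 0
F′(0) = 1/2
F′′(0) = 0
F′′′(0) = 3/8
F^(4)(0) = 0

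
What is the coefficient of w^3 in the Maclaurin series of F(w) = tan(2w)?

8/3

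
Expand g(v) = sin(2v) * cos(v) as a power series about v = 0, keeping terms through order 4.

Multiply the two series term by term and collect like powers.
g(0) = 0
g′(0) = 2
g′′(0) = 0
g′′′(0) = -14
g^(4)(0) = 0
The Taylor polynomial is Σ g^(k)(0)/k! · v^k.

-7*v^3/3 + 2*v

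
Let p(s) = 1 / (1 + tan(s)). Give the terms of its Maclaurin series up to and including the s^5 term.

-32*s^5/15 + 5*s^4/3 - 4*s^3/3 + s^2 - s + 1

Write 1/(1+u) = 1 - u + u^2 - u^3 + ... and substitute the series for u.
p(0) = 1
p′(0) = -1
p′′(0) = 2
p′′′(0) = -8
p^(4)(0) = 40
p^(5)(0) = -256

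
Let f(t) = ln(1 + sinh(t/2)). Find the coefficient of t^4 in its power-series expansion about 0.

-5/192

Plug the Maclaurin series of the inner function into that of the outer and collect terms.
[t^0] = 0;  [t^1] = 1/2;  [t^2] = -1/8;  [t^3] = 1/16;  [t^4] = -5/192.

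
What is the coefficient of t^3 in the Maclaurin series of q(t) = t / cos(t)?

Invert the denominator's series and multiply.
q(0) = 0
q′(0) = 1
q′′(0) = 0
q′′′(0) = 3
Then c_k = q^(k)(0)/k! gives each Taylor coefficient.

1/2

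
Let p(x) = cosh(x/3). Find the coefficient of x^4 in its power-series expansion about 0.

1/1944

Differentiate repeatedly and evaluate at the center.
[x^0] = 1;  [x^1] = 0;  [x^2] = 1/18;  [x^3] = 0;  [x^4] = 1/1944.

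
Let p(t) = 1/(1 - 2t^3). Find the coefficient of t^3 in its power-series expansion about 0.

2

Differentiate repeatedly and evaluate at the center.
[t^0] = 1;  [t^1] = 0;  [t^2] = 0;  [t^3] = 2.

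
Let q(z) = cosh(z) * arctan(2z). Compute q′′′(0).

Take the Cauchy product of the two expansions.
The coefficient of z^3 in the expansion is -5/3, so q′′′(0) = 3! * (-5/3) = -10.

-10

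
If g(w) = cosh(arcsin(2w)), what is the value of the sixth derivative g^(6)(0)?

Plug the Maclaurin series of the inner function into that of the outer and collect terms.
The coefficient of w^6 in the expansion is 68/9, so g^(6)(0) = 6! * (68/9) = 5440.

5440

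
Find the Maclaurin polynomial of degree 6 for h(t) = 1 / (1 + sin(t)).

17*t^6/45 - 61*t^5/120 + 2*t^4/3 - 5*t^3/6 + t^2 - t + 1

Expand as Σ (-1)^k u^k with u equal to the inner function's series.
h(0) = 1
h′(0) = -1
h′′(0) = 2
h′′′(0) = -5
h^(4)(0) = 16
h^(5)(0) = -61
h^(6)(0) = 272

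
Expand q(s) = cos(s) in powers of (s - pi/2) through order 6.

-(s - pi/2)^5/120 + (s - pi/2)^3/6 - (s - pi/2)

[(s - pi/2)^0] = 0;  [(s - pi/2)^1] = -1;  [(s - pi/2)^2] = 0;  [(s - pi/2)^3] = 1/6;  [(s - pi/2)^4] = 0;  [(s - pi/2)^5] = -1/120;  [(s - pi/2)^6] = 0.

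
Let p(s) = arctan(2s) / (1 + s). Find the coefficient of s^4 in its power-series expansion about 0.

2/3

Expand each factor separately, then convolve coefficients.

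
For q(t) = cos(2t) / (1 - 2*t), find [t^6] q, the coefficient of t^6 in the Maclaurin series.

Use 1/(1 - r) = Σ r^k on the denominator, then take the Cauchy product.
[t^0] = 1;  [t^1] = 2;  [t^2] = 2;  [t^3] = 4;  [t^4] = 26/3;  [t^5] = 52/3;  [t^6] = 1556/45.

1556/45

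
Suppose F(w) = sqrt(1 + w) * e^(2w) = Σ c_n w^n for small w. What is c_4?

449/384

Write out both Maclaurin series and multiply, keeping only the needed powers.
F(0) = 1
F′(0) = 5/2
F′′(0) = 23/4
F′′′(0) = 103/8
F^(4)(0) = 449/16
Then c_k = F^(k)(0)/k! gives each Taylor coefficient.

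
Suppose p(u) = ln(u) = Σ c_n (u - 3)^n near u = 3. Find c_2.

-1/18

Differentiate repeatedly and evaluate at the center.
p(3) = ln(3)
p′(3) = 1/3
p′′(3) = -1/9
So c_2 = p′′(3)/2! = -1/18.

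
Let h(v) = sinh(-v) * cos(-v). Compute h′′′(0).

2

Take the Cauchy product of the two expansions.
The coefficient of v^3 in the expansion is 1/3, so h′′′(0) = 3! * (1/3) = 2.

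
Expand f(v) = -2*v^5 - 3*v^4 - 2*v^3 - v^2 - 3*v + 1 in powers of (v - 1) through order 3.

-34*(v - 1)^3 - 45*(v - 1)^2 - 33*(v - 1) - 10

Apply the Taylor formula c_k = f^(k)(a)/k!.
[(v - 1)^0] = -10;  [(v - 1)^1] = -33;  [(v - 1)^2] = -45;  [(v - 1)^3] = -34.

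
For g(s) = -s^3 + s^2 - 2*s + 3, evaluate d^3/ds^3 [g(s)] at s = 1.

-6

The coefficient of (s - 1)^3 in the expansion is -1, so g′′′(1) = 3! * (-1) = -6.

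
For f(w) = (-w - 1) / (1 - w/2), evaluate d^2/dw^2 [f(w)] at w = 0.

-3/2

Distribute the polynomial across the series and collect like powers.
The coefficient of w^2 in the expansion is -3/4, so f′′(0) = 2! * (-3/4) = -3/2.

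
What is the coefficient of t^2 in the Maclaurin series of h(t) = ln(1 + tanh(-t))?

-1/2

Substitute the inner expansion into the outer series and collect powers.
h(0) = 0
h′(0) = -1
h′′(0) = -1
So c_2 = h′′(0)/2! = -1/2.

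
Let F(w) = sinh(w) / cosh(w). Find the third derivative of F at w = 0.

Write the quotient as an unknown series and match coefficients against numerator = denominator · series.
From the series, [w^3] F = -1/3; multiply by 3! = 6 to get -2.

-2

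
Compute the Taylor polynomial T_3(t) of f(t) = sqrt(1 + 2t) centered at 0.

t^3/2 - t^2/2 + t + 1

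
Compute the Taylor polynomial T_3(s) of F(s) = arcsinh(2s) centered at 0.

-4*s^3/3 + 2*s

Apply the Taylor formula c_k = f^(k)(a)/k!.
F(0) = 0
F′(0) = 2
F′′(0) = 0
F′′′(0) = -8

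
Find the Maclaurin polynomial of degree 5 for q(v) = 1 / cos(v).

Invert the denominator's series and multiply.
[v^0] = 1;  [v^1] = 0;  [v^2] = 1/2;  [v^3] = 0;  [v^4] = 5/24;  [v^5] = 0.

5*v^4/24 + v^2/2 + 1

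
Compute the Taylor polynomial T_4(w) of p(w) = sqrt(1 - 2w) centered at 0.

-5*w^4/8 - w^3/2 - w^2/2 - w + 1

Use the known series and substitute for the argument.
p(0) = 1
p′(0) = -1
p′′(0) = -1
p′′′(0) = -3
p^(4)(0) = -15
Then c_k = p^(k)(0)/k! gives each Taylor coefficient.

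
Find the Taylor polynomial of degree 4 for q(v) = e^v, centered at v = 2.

(v - 2)^4*e^(2)/24 + (v - 2)^3*e^(2)/6 + (v - 2)^2*e^(2)/2 + (v - 2)*e^(2) + e^(2)

[(v - 2)^0] = e^(2);  [(v - 2)^1] = e^(2);  [(v - 2)^2] = e^(2)/2;  [(v - 2)^3] = e^(2)/6;  [(v - 2)^4] = e^(2)/24.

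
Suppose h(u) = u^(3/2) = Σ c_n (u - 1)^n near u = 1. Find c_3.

h(1) = 1
h′(1) = 3/2
h′′(1) = 3/4
h′′′(1) = -3/8

-1/16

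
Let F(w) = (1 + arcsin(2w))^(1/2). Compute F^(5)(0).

369

Compose series: expand the inner function first, then feed it into the outer expansion.
The coefficient of w^5 in the expansion is 123/40, so F^(5)(0) = 5! * (123/40) = 369.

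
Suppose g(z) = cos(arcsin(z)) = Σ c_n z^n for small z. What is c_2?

Let u equal the inner series; expand the outer function in u and truncate.
[z^0] = 1;  [z^1] = 0;  [z^2] = -1/2.
So c_2 = g′′(0)/2! = -1/2.

-1/2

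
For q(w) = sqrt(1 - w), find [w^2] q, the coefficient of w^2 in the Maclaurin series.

-1/8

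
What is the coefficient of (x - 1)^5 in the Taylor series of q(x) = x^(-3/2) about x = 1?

-693/256

[(x - 1)^0] = 1;  [(x - 1)^1] = -3/2;  [(x - 1)^2] = 15/8;  [(x - 1)^3] = -35/16;  [(x - 1)^4] = 315/128;  [(x - 1)^5] = -693/256.
So c_5 = q^(5)(1)/5! = -693/256.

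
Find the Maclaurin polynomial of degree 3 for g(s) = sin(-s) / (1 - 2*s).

-23*s^3/6 - 2*s^2 - s

Use 1/(1 - r) = Σ r^k on the denominator, then take the Cauchy product.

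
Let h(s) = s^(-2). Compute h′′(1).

From the series, [(s - 1)^2] h = 3; multiply by 2! = 2 to get 6.

6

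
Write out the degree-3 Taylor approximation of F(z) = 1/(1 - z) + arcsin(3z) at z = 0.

Expand each term separately and add.
F(0) = 1
F′(0) = 4
F′′(0) = 2
F′′′(0) = 33
Dividing each by k! gives the coefficients c_0, ..., c_3.

11*z^3/2 + z^2 + 4*z + 1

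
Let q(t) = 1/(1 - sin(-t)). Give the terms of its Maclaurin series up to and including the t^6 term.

17*t^6/45 - 61*t^5/120 + 2*t^4/3 - 5*t^3/6 + t^2 - t + 1

Plug the Maclaurin series of the inner function into that of the outer and collect terms.
q(0) = 1
q′(0) = -1
q′′(0) = 2
q′′′(0) = -5
q^(4)(0) = 16
q^(5)(0) = -61
q^(6)(0) = 272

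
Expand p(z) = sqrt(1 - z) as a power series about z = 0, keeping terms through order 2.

Use the known series and substitute for the argument.
[z^0] = 1;  [z^1] = -1/2;  [z^2] = -1/8.

-z^2/8 - z/2 + 1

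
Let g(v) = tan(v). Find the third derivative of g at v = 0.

2

Use the known series and substitute for the argument.
The coefficient of v^3 in the expansion is 1/3, so g′′′(0) = 3! * (1/3) = 2.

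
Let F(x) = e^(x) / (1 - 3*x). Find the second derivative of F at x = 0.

25

Use 1/(1 - r) = Σ r^k on the denominator, then take the Cauchy product.
The coefficient of x^2 in the expansion is 25/2, so F′′(0) = 2! * (25/2) = 25.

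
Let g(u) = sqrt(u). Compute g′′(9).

-1/108

The coefficient of (u - 9)^2 in the expansion is -1/216, so g′′(9) = 2! * (-1/216) = -1/108.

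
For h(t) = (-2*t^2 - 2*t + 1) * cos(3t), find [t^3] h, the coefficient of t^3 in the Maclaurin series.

Multiply each power in the prefactor through the base expansion.
h(0) = 1
h′(0) = -2
h′′(0) = -13
h′′′(0) = 54
So c_3 = h′′′(0)/3! = 9.

9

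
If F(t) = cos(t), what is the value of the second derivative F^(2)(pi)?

1

Apply the Taylor formula c_k = f^(k)(a)/k!.
From the series, [(t - pi)^2] F = 1/2; multiply by 2! = 2 to get 1.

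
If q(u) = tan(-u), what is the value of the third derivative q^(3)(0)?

Use the known series and substitute for the argument.
From the series, [u^3] q = -1/3; multiply by 3! = 6 to get -2.

-2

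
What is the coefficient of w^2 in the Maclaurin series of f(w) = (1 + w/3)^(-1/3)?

Apply the Taylor formula c_k = f^(k)(a)/k!.
f(0) = 1
f′(0) = -1/9
f′′(0) = 4/81
So c_2 = f′′(0)/2! = 2/81.

2/81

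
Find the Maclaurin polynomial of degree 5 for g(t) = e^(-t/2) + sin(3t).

Add the two expansions coefficient-wise.
g(0) = 1
g′(0) = 5/2
g′′(0) = 1/4
g′′′(0) = -217/8
g^(4)(0) = 1/16
g^(5)(0) = 7775/32
Dividing each by k! gives the coefficients c_0, ..., c_5.

1555*t^5/768 + t^4/384 - 217*t^3/48 + t^2/8 + 5*t/2 + 1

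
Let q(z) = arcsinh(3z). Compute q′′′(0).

-27

The coefficient of z^3 in the expansion is -9/2, so q′′′(0) = 3! * (-9/2) = -27.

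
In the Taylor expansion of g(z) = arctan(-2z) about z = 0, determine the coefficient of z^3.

g(0) = 0
g′(0) = -2
g′′(0) = 0
g′′′(0) = 16

8/3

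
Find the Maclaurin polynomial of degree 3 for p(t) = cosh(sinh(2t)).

2*t^2 + 1

Compose series: expand the inner function first, then feed it into the outer expansion.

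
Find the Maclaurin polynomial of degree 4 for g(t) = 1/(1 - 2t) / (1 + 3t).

Write out both Maclaurin series and multiply, keeping only the needed powers.

55*t^4 - 13*t^3 + 7*t^2 - t + 1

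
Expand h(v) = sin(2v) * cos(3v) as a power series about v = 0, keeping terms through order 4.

-31*v^3/3 + 2*v

Write out both Maclaurin series and multiply, keeping only the needed powers.
h(0) = 0
h′(0) = 2
h′′(0) = 0
h′′′(0) = -62
h^(4)(0) = 0
Dividing each by k! gives the coefficients c_0, ..., c_4.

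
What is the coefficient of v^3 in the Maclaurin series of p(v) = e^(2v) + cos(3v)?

Expand each term separately and add.
p(0) = 2
p′(0) = 2
p′′(0) = -5
p′′′(0) = 8
The Taylor polynomial is Σ p^(k)(0)/k! · v^k.

4/3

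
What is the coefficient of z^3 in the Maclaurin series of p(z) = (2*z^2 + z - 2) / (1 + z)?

1

Multiply each power in the prefactor through the base expansion.
[z^0] = -2;  [z^1] = 3;  [z^2] = -1;  [z^3] = 1.
So c_3 = p′′′(0)/3! = 1.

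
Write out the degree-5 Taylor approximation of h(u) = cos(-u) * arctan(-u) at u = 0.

Expand each factor separately, then convolve coefficients.
h(0) = 0
h′(0) = -1
h′′(0) = 0
h′′′(0) = 5
h^(4)(0) = 0
h^(5)(0) = -49
The Taylor polynomial is Σ h^(k)(0)/k! · u^k.

-49*u^5/120 + 5*u^3/6 - u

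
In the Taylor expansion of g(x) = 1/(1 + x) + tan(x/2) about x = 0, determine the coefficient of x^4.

Add the two expansions coefficient-wise.

1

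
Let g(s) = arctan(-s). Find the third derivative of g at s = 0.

The coefficient of s^3 in the expansion is 1/3, so g′′′(0) = 3! * (1/3) = 2.

2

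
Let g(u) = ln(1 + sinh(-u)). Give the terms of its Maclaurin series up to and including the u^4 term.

Compose series: expand the inner function first, then feed it into the outer expansion.
g(0) = 0
g′(0) = -1
g′′(0) = -1
g′′′(0) = -3
g^(4)(0) = -10

-5*u^4/12 - u^3/2 - u^2/2 - u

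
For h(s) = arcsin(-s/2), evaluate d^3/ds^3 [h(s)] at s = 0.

The coefficient of s^3 in the expansion is -1/48, so h′′′(0) = 3! * (-1/48) = -1/8.

-1/8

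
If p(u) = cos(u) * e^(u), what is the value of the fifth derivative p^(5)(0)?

-4

Multiply the two series term by term and collect like powers.
The coefficient of u^5 in the expansion is -1/30, so p^(5)(0) = 5! * (-1/30) = -4.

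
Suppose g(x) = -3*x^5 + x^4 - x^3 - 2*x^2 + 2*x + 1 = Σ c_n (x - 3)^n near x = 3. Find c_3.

-259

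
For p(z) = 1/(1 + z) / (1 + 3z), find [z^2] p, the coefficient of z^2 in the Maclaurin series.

13

Multiply the two series term by term and collect like powers.
So c_2 = p′′(0)/2! = 13.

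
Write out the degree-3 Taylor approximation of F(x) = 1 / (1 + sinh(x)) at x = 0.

-7*x^3/6 + x^2 - x + 1

Write 1/(1+u) = 1 - u + u^2 - u^3 + ... and substitute the series for u.
F(0) = 1
F′(0) = -1
F′′(0) = 2
F′′′(0) = -7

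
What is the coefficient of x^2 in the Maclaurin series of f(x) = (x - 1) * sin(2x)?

2

Distribute the polynomial across the series and collect like powers.
So c_2 = f′′(0)/2! = 2.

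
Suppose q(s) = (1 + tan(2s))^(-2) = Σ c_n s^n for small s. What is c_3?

Plug the Maclaurin series of the inner function into that of the outer and collect terms.
q(0) = 1
q′(0) = -4
q′′(0) = 24
q′′′(0) = -224
Then c_k = q^(k)(0)/k! gives each Taylor coefficient.

-112/3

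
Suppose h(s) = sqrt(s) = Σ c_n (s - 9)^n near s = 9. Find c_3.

c_3 = h′′′(9)/3! = 1/3888.

1/3888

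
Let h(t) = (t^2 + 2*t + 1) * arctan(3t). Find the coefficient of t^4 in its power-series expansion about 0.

Multiply each power in the prefactor through the base expansion.
[t^0] = 0;  [t^1] = 3;  [t^2] = 6;  [t^3] = -6;  [t^4] = -18.

-18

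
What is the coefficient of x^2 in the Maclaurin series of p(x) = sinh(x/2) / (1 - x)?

Take the Cauchy product of the two expansions.
p(0) = 0
p′(0) = 1/2
p′′(0) = 1
Dividing each by k! gives the coefficients c_0, ..., c_2.

1/2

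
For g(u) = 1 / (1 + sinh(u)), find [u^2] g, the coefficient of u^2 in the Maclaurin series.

1

Use the geometric series for the reciprocal, then substitute.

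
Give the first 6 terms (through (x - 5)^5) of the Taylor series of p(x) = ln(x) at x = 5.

Use the known series and substitute for the argument.
p(5) = ln(5)
p′(5) = 1/5
p′′(5) = -1/25
p′′′(5) = 2/125
p^(4)(5) = -6/625
p^(5)(5) = 24/3125

(x - 5)^5/15625 - (x - 5)^4/2500 + (x - 5)^3/375 - (x - 5)^2/50 + (x - 5)/5 + ln(5)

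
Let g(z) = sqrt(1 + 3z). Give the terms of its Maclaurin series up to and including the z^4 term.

Apply the Taylor formula c_k = f^(k)(a)/k!.
[z^0] = 1;  [z^1] = 3/2;  [z^2] = -9/8;  [z^3] = 27/16;  [z^4] = -405/128.

-405*z^4/128 + 27*z^3/16 - 9*z^2/8 + 3*z/2 + 1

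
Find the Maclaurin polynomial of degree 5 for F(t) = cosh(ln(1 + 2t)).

-16*t^5 + 8*t^4 - 4*t^3 + 2*t^2 + 1

Plug the Maclaurin series of the inner function into that of the outer and collect terms.
F(0) = 1
F′(0) = 0
F′′(0) = 4
F′′′(0) = -24
F^(4)(0) = 192
F^(5)(0) = -1920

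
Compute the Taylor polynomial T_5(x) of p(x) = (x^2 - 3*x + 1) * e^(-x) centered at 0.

Multiply each power in the prefactor through the base expansion.

-3*x^5/10 + 25*x^4/24 - 8*x^3/3 + 9*x^2/2 - 4*x + 1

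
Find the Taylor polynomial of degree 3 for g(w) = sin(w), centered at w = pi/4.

g(pi/4) = sqrt(2)/2
g′(pi/4) = sqrt(2)/2
g′′(pi/4) = -sqrt(2)/2
g′′′(pi/4) = -sqrt(2)/2
Then c_k = g^(k)(pi/4)/k! gives each Taylor coefficient.

-sqrt(2)*(w - pi/4)^3/12 - sqrt(2)*(w - pi/4)^2/4 + sqrt(2)*(w - pi/4)/2 + sqrt(2)/2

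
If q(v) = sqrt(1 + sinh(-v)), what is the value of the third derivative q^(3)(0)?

Let u equal the inner series; expand the outer function in u and truncate.
From the series, [v^3] q = -7/48; multiply by 3! = 6 to get -7/8.

-7/8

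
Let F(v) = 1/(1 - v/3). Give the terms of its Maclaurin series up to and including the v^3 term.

v^3/27 + v^2/9 + v/3 + 1

Differentiate repeatedly and evaluate at the center.
F(0) = 1
F′(0) = 1/3
F′′(0) = 2/9
F′′′(0) = 2/9
Dividing each by k! gives the coefficients c_0, ..., c_3.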